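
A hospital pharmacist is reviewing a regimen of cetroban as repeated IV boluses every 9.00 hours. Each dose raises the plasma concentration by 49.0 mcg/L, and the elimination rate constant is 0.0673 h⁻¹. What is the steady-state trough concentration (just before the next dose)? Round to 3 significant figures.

Fraction remaining after one interval: e^(−kτ) = e^(−0.06730 × 9.00) = 0.5457
R = 1 / (1 − 0.5457) = 2.201
Css,max = 49.0 × 2.201 = 107.9 mcg/L
Css,min = Css,max × e^(−kτ) = 107.9 × 0.5457 ≈ 58.9 mcg/L

58.9 mcg/L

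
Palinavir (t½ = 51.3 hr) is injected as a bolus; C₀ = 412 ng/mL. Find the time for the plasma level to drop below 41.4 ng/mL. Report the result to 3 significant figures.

k = ln 2 / 51.3 = 0.01351 hr⁻¹
C(t) = C₀ e^(−kt)  ⇒  t = ln(C₀/C) / k
t = ln(412/41.4) / 0.01351 = 2.298 / 0.01351 ≈ 170 hours

170 hours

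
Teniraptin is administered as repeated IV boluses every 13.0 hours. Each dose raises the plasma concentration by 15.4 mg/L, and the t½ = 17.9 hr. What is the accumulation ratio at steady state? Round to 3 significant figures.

2.53

k = ln 2 / 17.9 = 0.03872 hr⁻¹
Fraction remaining after one interval: e^(−kτ) = e^(−0.03872 × 13.0) = 0.6045
R = 1 / (1 − 0.6045) = 1 / 0.3955 ≈ 2.53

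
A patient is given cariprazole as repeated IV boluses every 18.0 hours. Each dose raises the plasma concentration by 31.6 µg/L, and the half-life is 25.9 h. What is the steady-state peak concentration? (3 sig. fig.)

82.7 µg/L

k = ln 2 / 25.9 = 0.02676 h⁻¹
Fraction remaining after one interval: e^(−kτ) = e^(−0.02676 × 18.0) = 0.6177
R = 1 / (1 − 0.6177) = 2.616
Css,max = 31.6 × 2.616 ≈ 82.7 µg/L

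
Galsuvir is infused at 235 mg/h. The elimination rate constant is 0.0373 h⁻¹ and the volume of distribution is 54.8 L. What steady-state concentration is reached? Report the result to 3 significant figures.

115 µg/mL

CL = k · V = 0.0373 × 54.8 = 2.044 L/h
Css = rate / CL = 235 / 2.044 ≈ 115 µg/mL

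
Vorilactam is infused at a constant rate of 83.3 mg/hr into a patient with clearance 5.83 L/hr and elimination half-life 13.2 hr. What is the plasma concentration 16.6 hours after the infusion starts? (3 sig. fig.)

8.31 µg/mL

Css = rate / CL = 83.3 / 5.83 = 14.29 µg/mL
k = ln 2 / 13.2 = 0.05251 hr⁻¹
C(t) = Css (1 − e^(−kt)) = 14.29 × (1 − e^(−0.8717)) = 14.29 × 0.5818 ≈ 8.31 µg/mL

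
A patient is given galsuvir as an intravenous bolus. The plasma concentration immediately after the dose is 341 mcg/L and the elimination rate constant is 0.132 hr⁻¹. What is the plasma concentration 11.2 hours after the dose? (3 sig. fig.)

77.7 mcg/L

C(t) = C₀ e^(−kt) = 341 × e^(−0.1320 × 11.2) = 341 × e^(−1.478) = 341 × 0.2280 ≈ 77.7 mcg/L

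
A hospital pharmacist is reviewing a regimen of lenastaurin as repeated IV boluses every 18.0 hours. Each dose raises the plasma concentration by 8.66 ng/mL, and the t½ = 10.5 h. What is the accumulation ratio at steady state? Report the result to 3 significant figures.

k = ln 2 / 10.5 = 0.06601 h⁻¹
Fraction remaining after one interval: e^(−kτ) = e^(−0.06601 × 18.0) = 0.3048
R = 1 / (1 − 0.3048) = 1 / 0.6952 ≈ 1.44

1.44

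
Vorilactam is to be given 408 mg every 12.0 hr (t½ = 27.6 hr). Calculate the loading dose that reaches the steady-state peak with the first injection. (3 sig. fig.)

1570 mg

k = ln 2 / 27.6 = 0.02511 hr⁻¹
Accumulation ratio R = 1 / (1 − e^(−kτ)) = 1 / (1 − e^(−0.02511×12.0)) = 1 / (1 − 0.7398) = 3.843
Loading dose = maintenance dose × R = 408 × 3.843 ≈ 1570 mg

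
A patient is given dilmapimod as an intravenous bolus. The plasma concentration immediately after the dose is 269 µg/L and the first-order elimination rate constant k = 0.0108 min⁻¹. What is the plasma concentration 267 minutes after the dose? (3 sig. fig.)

15.0 µg/L

C(t) = C₀ e^(−kt) = 269 × e^(−0.01080 × 267) = 269 × e^(−2.884) = 269 × 0.05593 ≈ 15.0 µg/L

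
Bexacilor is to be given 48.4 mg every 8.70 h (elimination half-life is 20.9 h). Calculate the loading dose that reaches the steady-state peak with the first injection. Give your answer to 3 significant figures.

193 mg

k = ln 2 / 20.9 = 0.03316 h⁻¹
Accumulation ratio R = 1 / (1 − e^(−kτ)) = 1 / (1 − e^(−0.03316×8.70)) = 1 / (1 − 0.7494) = 3.990
Loading dose = maintenance dose × R = 48.4 × 3.990 ≈ 193 mg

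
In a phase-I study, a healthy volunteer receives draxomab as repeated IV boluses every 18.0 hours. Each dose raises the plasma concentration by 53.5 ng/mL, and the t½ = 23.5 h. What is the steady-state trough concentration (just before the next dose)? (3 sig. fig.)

k = ln 2 / 23.5 = 0.02950 h⁻¹
Fraction remaining after one interval: e^(−kτ) = e^(−0.02950 × 18.0) = 0.5881
R = 1 / (1 − 0.5881) = 2.428
Css,max = 53.5 × 2.428 = 129.9 ng/mL
Css,min = Css,max × e^(−kτ) = 129.9 × 0.5881 ≈ 76.4 ng/mL

76.4 ng/mL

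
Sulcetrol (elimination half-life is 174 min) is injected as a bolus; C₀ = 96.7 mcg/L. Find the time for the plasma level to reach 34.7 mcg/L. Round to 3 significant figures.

k = ln 2 / 174 = 0.003984 min⁻¹
C(t) = C₀ e^(−kt)  ⇒  t = ln(C₀/C) / k
t = ln(96.7/34.7) / 0.003984 = 1.025 / 0.003984 ≈ 257 minutes

257 minutes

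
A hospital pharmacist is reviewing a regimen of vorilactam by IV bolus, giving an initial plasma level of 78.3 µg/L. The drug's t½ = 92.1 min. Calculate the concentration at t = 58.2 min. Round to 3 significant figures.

50.5 µg/L

k = ln 2 / 92.1 = 0.007526 min⁻¹
58.2 min is 0.6319 half-lives, so C = 78.3 × (1/2)^0.6319 = 78.3 × 0.6453 ≈ 50.5 µg/L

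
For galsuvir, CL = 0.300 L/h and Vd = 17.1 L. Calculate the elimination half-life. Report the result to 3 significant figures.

39.5 hours

k = CL / V = 0.300 / 17.1 = 0.01754 h⁻¹
t½ = ln 2 / k = ln 2 / 0.01754 ≈ 39.5 hours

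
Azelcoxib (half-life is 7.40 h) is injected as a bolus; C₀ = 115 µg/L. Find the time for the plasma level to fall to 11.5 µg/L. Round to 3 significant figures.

k = ln 2 / 7.40 = 0.09367 h⁻¹
C(t) = C₀ e^(−kt)  ⇒  t = ln(C₀/C) / k
t = ln(115/11.5) / 0.09367 = 2.303 / 0.09367 ≈ 24.6 hours

24.6 hours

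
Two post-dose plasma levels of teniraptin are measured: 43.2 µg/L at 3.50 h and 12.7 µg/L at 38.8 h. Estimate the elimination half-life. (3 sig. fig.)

20.0 hours

k = ln(C₁/C₂) / (t₂ − t₁) = ln(43.2/12.7) / (38.8 − 3.50)
  = 1.224 / 35.30 = 0.03468 h⁻¹
t½ = ln 2 / k = ln 2 / 0.03468 ≈ 20.0 hours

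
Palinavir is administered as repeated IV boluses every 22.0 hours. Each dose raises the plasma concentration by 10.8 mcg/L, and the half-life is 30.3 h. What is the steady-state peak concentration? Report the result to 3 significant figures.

27.3 mcg/L

k = ln 2 / 30.3 = 0.02288 h⁻¹
Fraction remaining after one interval: e^(−kτ) = e^(−0.02288 × 22.0) = 0.6045
R = 1 / (1 − 0.6045) = 2.529
Css,max = 10.8 × 2.529 ≈ 27.3 mcg/L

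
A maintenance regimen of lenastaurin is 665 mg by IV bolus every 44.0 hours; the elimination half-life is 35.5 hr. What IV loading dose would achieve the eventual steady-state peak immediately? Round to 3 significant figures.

1150 mg

k = ln 2 / 35.5 = 0.01953 hr⁻¹
Accumulation ratio R = 1 / (1 − e^(−kτ)) = 1 / (1 − e^(−0.01953×44.0)) = 1 / (1 − 0.4235) = 1.735
Loading dose = maintenance dose × R = 665 × 1.735 ≈ 1150 mg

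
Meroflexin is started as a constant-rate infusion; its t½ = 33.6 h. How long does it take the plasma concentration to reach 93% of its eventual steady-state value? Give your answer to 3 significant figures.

k = ln 2 / 33.6 = 0.02063 h⁻¹
f = 1 − e^(−kt)  ⇒  t = −ln(1 − f) / k
t = −ln(1 − 0.93) / 0.02063 = 2.659 / 0.02063 ≈ 129 hours

129 hours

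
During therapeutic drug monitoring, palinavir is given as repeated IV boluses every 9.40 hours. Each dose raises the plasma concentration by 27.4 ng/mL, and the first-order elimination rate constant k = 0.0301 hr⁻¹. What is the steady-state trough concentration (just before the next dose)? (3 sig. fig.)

Fraction remaining after one interval: e^(−kτ) = e^(−0.03010 × 9.40) = 0.7536
R = 1 / (1 − 0.7536) = 4.058
Css,max = 27.4 × 4.058 = 111.2 ng/mL
Css,min = Css,max × e^(−kτ) = 111.2 × 0.7536 ≈ 83.8 ng/mL

83.8 ng/mL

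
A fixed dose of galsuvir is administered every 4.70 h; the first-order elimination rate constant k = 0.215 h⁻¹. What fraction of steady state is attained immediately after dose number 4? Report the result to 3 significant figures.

0.982

f_n = 1 − e^(−nkτ) = 1 − e^(−4 × 0.2150 × 4.70) = 1 − e^(−4.042) = 1 − 0.01756 ≈ 0.982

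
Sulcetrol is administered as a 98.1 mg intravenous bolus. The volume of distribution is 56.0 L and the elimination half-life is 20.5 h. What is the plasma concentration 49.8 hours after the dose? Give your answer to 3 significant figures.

0.325 mg/L

C₀ = dose / V = 98.1 / 56.0 = 1.752 mg/L
k = ln 2 / 20.5 = 0.03381 h⁻¹
C(t) = C₀ e^(−kt) = 1.752 × e^(−0.03381 × 49.8) = 1.752 × e^(−1.684) = 1.752 × 0.1857 ≈ 0.325 mg/L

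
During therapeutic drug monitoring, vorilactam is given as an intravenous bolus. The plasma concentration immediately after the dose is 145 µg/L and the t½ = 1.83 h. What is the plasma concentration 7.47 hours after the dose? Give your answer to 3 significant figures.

8.56 µg/L

k = ln 2 / 1.83 = 0.3788 h⁻¹
C(t) = C₀ e^(−kt) = 145 × e^(−0.3788 × 7.47) = 145 × e^(−2.829) = 145 × 0.05905 ≈ 8.56 µg/L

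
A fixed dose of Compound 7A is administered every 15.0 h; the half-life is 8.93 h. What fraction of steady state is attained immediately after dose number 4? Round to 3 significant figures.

k = ln 2 / 8.93 = 0.07762 h⁻¹
f_n = 1 − e^(−nkτ) = 1 − e^(−4 × 0.07762 × 15.0) = 1 − e^(−4.657) = 1 − 0.009493 ≈ 0.991

0.991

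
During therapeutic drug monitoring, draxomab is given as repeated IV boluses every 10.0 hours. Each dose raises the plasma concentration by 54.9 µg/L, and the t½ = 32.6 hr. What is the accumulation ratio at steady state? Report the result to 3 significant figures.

5.22

k = ln 2 / 32.6 = 0.02126 hr⁻¹
Fraction remaining after one interval: e^(−kτ) = e^(−0.02126 × 10.0) = 0.8085
R = 1 / (1 − 0.8085) = 1 / 0.1915 ≈ 5.22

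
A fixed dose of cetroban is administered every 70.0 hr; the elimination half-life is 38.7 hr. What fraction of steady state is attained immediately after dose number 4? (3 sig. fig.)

k = ln 2 / 38.7 = 0.01791 hr⁻¹
f_n = 1 − e^(−nkτ) = 1 − e^(−4 × 0.01791 × 70.0) = 1 − e^(−5.015) = 1 − 0.006638 ≈ 0.993

0.993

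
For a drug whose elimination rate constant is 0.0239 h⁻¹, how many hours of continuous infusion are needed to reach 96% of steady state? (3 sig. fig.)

f = 1 − e^(−kt)  ⇒  t = −ln(1 − f) / k
t = −ln(1 − 0.96) / 0.02390 = 3.219 / 0.02390 ≈ 135 hours

135 hours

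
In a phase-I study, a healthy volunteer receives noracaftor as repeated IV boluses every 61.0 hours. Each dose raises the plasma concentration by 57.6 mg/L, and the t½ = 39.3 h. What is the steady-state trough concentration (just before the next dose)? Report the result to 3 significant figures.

k = ln 2 / 39.3 = 0.01764 h⁻¹
Fraction remaining after one interval: e^(−kτ) = e^(−0.01764 × 61.0) = 0.3410
R = 1 / (1 − 0.3410) = 1.517
Css,max = 57.6 × 1.517 = 87.40 mg/L
Css,min = Css,max × e^(−kτ) = 87.40 × 0.3410 ≈ 29.8 mg/L

29.8 mg/L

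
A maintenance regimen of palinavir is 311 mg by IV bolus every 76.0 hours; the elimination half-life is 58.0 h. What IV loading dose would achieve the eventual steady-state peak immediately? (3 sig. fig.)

k = ln 2 / 58.0 = 0.01195 h⁻¹
Accumulation ratio R = 1 / (1 − e^(−kτ)) = 1 / (1 − e^(−0.01195×76.0)) = 1 / (1 − 0.4032) = 1.676
Loading dose = maintenance dose × R = 311 × 1.676 ≈ 521 mg

521 mg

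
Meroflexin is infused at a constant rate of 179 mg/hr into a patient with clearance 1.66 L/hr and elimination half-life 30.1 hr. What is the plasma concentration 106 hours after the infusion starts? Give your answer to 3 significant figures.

98.4 mg/L

Css = rate / CL = 179 / 1.66 = 107.8 mg/L
k = ln 2 / 30.1 = 0.02303 hr⁻¹
C(t) = Css (1 − e^(−kt)) = 107.8 × (1 − e^(−2.441)) = 107.8 × 0.9129 ≈ 98.4 mg/L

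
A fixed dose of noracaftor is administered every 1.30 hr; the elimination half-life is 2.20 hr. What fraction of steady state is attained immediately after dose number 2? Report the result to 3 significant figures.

k = ln 2 / 2.20 = 0.3151 hr⁻¹
f_n = 1 − e^(−nkτ) = 1 − e^(−2 × 0.3151 × 1.30) = 1 − e^(−0.8192) = 1 − 0.4408 ≈ 0.559

0.559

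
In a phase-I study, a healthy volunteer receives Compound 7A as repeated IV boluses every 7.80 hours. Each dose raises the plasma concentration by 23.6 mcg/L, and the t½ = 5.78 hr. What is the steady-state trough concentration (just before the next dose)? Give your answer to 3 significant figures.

15.2 mcg/L

k = ln 2 / 5.78 = 0.1199 hr⁻¹
Fraction remaining after one interval: e^(−kτ) = e^(−0.1199 × 7.80) = 0.3924
R = 1 / (1 − 0.3924) = 1.646
Css,max = 23.6 × 1.646 = 38.84 mcg/L
Css,min = Css,max × e^(−kτ) = 38.84 × 0.3924 ≈ 15.2 mcg/L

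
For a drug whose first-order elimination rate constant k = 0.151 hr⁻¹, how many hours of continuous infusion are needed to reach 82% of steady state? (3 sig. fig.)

f = 1 − e^(−kt)  ⇒  t = −ln(1 − f) / k
t = −ln(1 − 0.82) / 0.1510 = 1.715 / 0.1510 ≈ 11.4 hours

11.4 hours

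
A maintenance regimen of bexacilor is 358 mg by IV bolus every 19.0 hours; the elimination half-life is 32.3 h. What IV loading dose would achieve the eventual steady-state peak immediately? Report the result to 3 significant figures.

k = ln 2 / 32.3 = 0.02146 h⁻¹
Accumulation ratio R = 1 / (1 − e^(−kτ)) = 1 / (1 − e^(−0.02146×19.0)) = 1 / (1 − 0.6652) = 2.986
Loading dose = maintenance dose × R = 358 × 2.986 ≈ 1070 mg

1070 mg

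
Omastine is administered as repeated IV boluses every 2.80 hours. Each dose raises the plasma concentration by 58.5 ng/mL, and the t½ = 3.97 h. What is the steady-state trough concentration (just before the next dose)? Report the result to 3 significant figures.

92.8 ng/mL

k = ln 2 / 3.97 = 0.1746 h⁻¹
Fraction remaining after one interval: e^(−kτ) = e^(−0.1746 × 2.80) = 0.6133
R = 1 / (1 − 0.6133) = 2.586
Css,max = 58.5 × 2.586 = 151.3 ng/mL
Css,min = Css,max × e^(−kτ) = 151.3 × 0.6133 ≈ 92.8 ng/mL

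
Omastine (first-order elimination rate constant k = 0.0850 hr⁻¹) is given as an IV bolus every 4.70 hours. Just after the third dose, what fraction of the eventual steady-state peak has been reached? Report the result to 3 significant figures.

f_n = 1 − e^(−nkτ) = 1 − e^(−3 × 0.08500 × 4.70) = 1 − e^(−1.199) = 1 − 0.3016 ≈ 0.698

0.698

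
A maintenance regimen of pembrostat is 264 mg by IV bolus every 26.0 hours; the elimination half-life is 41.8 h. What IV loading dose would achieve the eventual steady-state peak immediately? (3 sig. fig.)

754 mg

k = ln 2 / 41.8 = 0.01658 h⁻¹
Accumulation ratio R = 1 / (1 − e^(−kτ)) = 1 / (1 − e^(−0.01658×26.0)) = 1 / (1 − 0.6498) = 2.855
Loading dose = maintenance dose × R = 264 × 2.855 ≈ 754 mg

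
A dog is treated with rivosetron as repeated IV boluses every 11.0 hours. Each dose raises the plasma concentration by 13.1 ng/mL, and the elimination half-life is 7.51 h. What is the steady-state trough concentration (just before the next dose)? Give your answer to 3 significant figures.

k = ln 2 / 7.51 = 0.09230 h⁻¹
Fraction remaining after one interval: e^(−kτ) = e^(−0.09230 × 11.0) = 0.3623
R = 1 / (1 − 0.3623) = 1.568
Css,max = 13.1 × 1.568 = 20.54 ng/mL
Css,min = Css,max × e^(−kτ) = 20.54 × 0.3623 ≈ 7.44 ng/mL

7.44 ng/mL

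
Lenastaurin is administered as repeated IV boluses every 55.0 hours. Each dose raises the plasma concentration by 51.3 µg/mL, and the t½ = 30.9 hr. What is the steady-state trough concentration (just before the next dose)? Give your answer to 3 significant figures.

21.1 µg/mL

k = ln 2 / 30.9 = 0.02243 hr⁻¹
Fraction remaining after one interval: e^(−kτ) = e^(−0.02243 × 55.0) = 0.2912
R = 1 / (1 − 0.2912) = 1.411
Css,max = 51.3 × 1.411 = 72.38 µg/mL
Css,min = Css,max × e^(−kτ) = 72.38 × 0.2912 ≈ 21.1 µg/mL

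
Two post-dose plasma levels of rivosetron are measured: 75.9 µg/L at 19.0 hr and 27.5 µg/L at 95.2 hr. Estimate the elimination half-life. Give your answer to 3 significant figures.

52.0 hours

k = ln(C₁/C₂) / (t₂ − t₁) = ln(75.9/27.5) / (95.2 − 19.0)
  = 1.015 / 76.20 = 0.01332 hr⁻¹
t½ = ln 2 / k = ln 2 / 0.01332 ≈ 52.0 hours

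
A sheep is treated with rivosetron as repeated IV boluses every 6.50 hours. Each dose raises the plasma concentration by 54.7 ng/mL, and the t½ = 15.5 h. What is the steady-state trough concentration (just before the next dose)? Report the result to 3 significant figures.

k = ln 2 / 15.5 = 0.04472 h⁻¹
Fraction remaining after one interval: e^(−kτ) = e^(−0.04472 × 6.50) = 0.7478
R = 1 / (1 − 0.7478) = 3.964
Css,max = 54.7 × 3.964 = 216.9 ng/mL
Css,min = Css,max × e^(−kτ) = 216.9 × 0.7478 ≈ 162 ng/mL

162 ng/mL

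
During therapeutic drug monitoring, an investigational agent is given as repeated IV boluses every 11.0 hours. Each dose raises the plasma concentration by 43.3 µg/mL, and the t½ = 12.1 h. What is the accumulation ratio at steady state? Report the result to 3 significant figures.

k = ln 2 / 12.1 = 0.05728 h⁻¹
Fraction remaining after one interval: e^(−kτ) = e^(−0.05728 × 11.0) = 0.5325
R = 1 / (1 − 0.5325) = 1 / 0.4675 ≈ 2.14

2.14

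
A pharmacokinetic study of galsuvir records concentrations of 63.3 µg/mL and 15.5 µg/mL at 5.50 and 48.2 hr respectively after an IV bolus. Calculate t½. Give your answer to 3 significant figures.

k = ln(C₁/C₂) / (t₂ − t₁) = ln(63.3/15.5) / (48.2 − 5.50)
  = 1.407 / 42.70 = 0.03295 hr⁻¹
t½ = ln 2 / k = ln 2 / 0.03295 ≈ 21.0 hours

21.0 hours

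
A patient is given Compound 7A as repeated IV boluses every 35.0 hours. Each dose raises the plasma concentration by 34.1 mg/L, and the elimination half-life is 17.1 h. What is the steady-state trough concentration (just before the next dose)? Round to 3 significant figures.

k = ln 2 / 17.1 = 0.04053 h⁻¹
Fraction remaining after one interval: e^(−kτ) = e^(−0.04053 × 35.0) = 0.2420
R = 1 / (1 − 0.2420) = 1.319
Css,max = 34.1 × 1.319 = 44.99 mg/L
Css,min = Css,max × e^(−kτ) = 44.99 × 0.2420 ≈ 10.9 mg/L

10.9 mg/L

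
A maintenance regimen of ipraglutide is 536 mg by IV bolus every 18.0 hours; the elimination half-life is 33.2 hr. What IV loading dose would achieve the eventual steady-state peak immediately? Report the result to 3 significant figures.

1710 mg

k = ln 2 / 33.2 = 0.02088 hr⁻¹
Accumulation ratio R = 1 / (1 − e^(−kτ)) = 1 / (1 − e^(−0.02088×18.0)) = 1 / (1 − 0.6867) = 3.192
Loading dose = maintenance dose × R = 536 × 3.192 ≈ 1710 mg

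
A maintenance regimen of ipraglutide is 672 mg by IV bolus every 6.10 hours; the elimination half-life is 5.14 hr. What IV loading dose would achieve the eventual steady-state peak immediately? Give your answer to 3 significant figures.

1200 mg

k = ln 2 / 5.14 = 0.1349 hr⁻¹
Accumulation ratio R = 1 / (1 − e^(−kτ)) = 1 / (1 − e^(−0.1349×6.10)) = 1 / (1 − 0.4393) = 1.783
Loading dose = maintenance dose × R = 672 × 1.783 ≈ 1200 mg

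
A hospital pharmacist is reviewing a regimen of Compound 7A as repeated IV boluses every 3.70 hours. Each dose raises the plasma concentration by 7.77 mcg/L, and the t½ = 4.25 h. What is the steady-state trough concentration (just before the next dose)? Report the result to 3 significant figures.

9.38 mcg/L

k = ln 2 / 4.25 = 0.1631 h⁻¹
Fraction remaining after one interval: e^(−kτ) = e^(−0.1631 × 3.70) = 0.5469
R = 1 / (1 − 0.5469) = 2.207
Css,max = 7.77 × 2.207 = 17.15 mcg/L
Css,min = Css,max × e^(−kτ) = 17.15 × 0.5469 ≈ 9.38 mcg/L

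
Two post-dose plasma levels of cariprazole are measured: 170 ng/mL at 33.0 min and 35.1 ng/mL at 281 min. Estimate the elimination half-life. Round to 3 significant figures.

k = ln(C₁/C₂) / (t₂ − t₁) = ln(170/35.1) / (281 − 33.0)
  = 1.578 / 248.0 = 0.006361 min⁻¹
t½ = ln 2 / k = ln 2 / 0.006361 ≈ 109 minutes

109 minutes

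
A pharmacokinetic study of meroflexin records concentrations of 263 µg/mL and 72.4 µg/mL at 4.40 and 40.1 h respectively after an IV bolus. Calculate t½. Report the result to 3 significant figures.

19.2 hours

k = ln(C₁/C₂) / (t₂ − t₁) = ln(263/72.4) / (40.1 − 4.40)
  = 1.290 / 35.70 = 0.03613 h⁻¹
t½ = ln 2 / k = ln 2 / 0.03613 ≈ 19.2 hours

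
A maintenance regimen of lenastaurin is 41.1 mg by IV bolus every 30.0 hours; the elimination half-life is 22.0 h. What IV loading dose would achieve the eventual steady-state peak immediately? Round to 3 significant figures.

k = ln 2 / 22.0 = 0.03151 h⁻¹
Accumulation ratio R = 1 / (1 − e^(−kτ)) = 1 / (1 − e^(−0.03151×30.0)) = 1 / (1 − 0.3886) = 1.636
Loading dose = maintenance dose × R = 41.1 × 1.636 ≈ 67.2 mg

67.2 mg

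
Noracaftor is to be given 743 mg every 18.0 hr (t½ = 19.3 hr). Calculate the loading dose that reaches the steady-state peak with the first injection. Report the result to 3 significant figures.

k = ln 2 / 19.3 = 0.03591 hr⁻¹
Accumulation ratio R = 1 / (1 − e^(−kτ)) = 1 / (1 − e^(−0.03591×18.0)) = 1 / (1 − 0.5239) = 2.100
Loading dose = maintenance dose × R = 743 × 2.100 ≈ 1560 mg

1560 mg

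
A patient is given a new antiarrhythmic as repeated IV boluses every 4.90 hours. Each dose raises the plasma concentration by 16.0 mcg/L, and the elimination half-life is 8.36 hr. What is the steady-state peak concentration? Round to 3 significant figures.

k = ln 2 / 8.36 = 0.08291 hr⁻¹
Fraction remaining after one interval: e^(−kτ) = e^(−0.08291 × 4.90) = 0.6661
R = 1 / (1 − 0.6661) = 2.995
Css,max = 16.0 × 2.995 ≈ 47.9 mcg/L

47.9 mcg/L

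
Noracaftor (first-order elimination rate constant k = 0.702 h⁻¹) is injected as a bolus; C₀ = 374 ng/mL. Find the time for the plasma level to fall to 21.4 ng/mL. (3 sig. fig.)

C(t) = C₀ e^(−kt)  ⇒  t = ln(C₀/C) / k
t = ln(374/21.4) / 0.7020 = 2.861 / 0.7020 ≈ 4.08 hours

4.08 hours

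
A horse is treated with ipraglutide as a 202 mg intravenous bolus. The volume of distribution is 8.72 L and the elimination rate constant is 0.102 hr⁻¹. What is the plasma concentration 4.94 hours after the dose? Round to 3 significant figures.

14.0 mg/L

C₀ = dose / V = 202 / 8.72 = 23.17 mg/L
C(t) = C₀ e^(−kt) = 23.17 × e^(−0.1020 × 4.94) = 23.17 × e^(−0.5039) = 23.17 × 0.6042 ≈ 14.0 mg/L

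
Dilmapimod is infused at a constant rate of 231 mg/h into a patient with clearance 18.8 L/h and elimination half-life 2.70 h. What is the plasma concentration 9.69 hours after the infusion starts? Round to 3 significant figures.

Css = rate / CL = 231 / 18.8 = 12.29 µg/mL
k = ln 2 / 2.70 = 0.2567 h⁻¹
C(t) = Css (1 − e^(−kt)) = 12.29 × (1 − e^(−2.488)) = 12.29 × 0.9169 ≈ 11.3 µg/mL

11.3 µg/mL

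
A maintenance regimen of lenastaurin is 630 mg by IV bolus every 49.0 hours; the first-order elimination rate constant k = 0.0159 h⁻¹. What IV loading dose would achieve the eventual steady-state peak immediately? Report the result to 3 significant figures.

Accumulation ratio R = 1 / (1 − e^(−kτ)) = 1 / (1 − e^(−0.01590×49.0)) = 1 / (1 − 0.4588) = 1.848
Loading dose = maintenance dose × R = 630 × 1.848 ≈ 1160 mg

1160 mg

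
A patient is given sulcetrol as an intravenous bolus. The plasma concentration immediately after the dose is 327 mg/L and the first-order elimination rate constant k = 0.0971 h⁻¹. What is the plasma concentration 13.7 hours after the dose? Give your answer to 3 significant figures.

86.5 mg/L

C(t) = C₀ e^(−kt) = 327 × e^(−0.09710 × 13.7) = 327 × e^(−1.330) = 327 × 0.2644 ≈ 86.5 mg/L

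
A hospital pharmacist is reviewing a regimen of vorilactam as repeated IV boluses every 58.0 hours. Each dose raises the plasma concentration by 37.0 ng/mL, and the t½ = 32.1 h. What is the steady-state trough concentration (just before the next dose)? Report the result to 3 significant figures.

k = ln 2 / 32.1 = 0.02159 h⁻¹
Fraction remaining after one interval: e^(−kτ) = e^(−0.02159 × 58.0) = 0.2858
R = 1 / (1 − 0.2858) = 1.400
Css,max = 37.0 × 1.400 = 51.81 ng/mL
Css,min = Css,max × e^(−kτ) = 51.81 × 0.2858 ≈ 14.8 ng/mL

14.8 ng/mL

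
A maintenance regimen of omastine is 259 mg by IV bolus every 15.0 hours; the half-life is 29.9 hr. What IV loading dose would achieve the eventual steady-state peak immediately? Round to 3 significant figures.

882 mg

k = ln 2 / 29.9 = 0.02318 hr⁻¹
Accumulation ratio R = 1 / (1 − e^(−kτ)) = 1 / (1 − e^(−0.02318×15.0)) = 1 / (1 − 0.7063) = 3.405
Loading dose = maintenance dose × R = 259 × 3.405 ≈ 882 mg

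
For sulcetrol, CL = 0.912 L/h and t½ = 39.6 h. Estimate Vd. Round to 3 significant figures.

k = ln 2 / t½ = ln 2 / 39.6 = 0.01750 h⁻¹
V = CL / k = 0.912 / 0.01750 ≈ 52.1 L

52.1 L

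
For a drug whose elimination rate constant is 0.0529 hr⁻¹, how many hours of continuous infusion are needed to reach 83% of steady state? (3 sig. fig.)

f = 1 − e^(−kt)  ⇒  t = −ln(1 − f) / k
t = −ln(1 − 0.83) / 0.05290 = 1.772 / 0.05290 ≈ 33.5 hours

33.5 hours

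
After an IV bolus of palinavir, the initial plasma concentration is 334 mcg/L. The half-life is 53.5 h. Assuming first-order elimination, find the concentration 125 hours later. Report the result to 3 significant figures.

66.1 mcg/L

k = ln 2 / 53.5 = 0.01296 h⁻¹
C(t) = C₀ e^(−kt) = 334 × e^(−0.01296 × 125) = 334 × e^(−1.620) = 334 × 0.1980 ≈ 66.1 mcg/L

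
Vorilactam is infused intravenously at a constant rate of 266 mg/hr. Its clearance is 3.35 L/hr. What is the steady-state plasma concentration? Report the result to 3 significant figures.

Css = infusion rate / CL = 266 / 3.35 ≈ 79.4 µg/mL

79.4 µg/mL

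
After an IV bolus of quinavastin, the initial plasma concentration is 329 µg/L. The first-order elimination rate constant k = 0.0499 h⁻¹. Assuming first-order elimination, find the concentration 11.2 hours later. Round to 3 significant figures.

188 µg/L

C(t) = C₀ e^(−kt) = 329 × e^(−0.04990 × 11.2) = 329 × e^(−0.5589) = 329 × 0.5718 ≈ 188 µg/L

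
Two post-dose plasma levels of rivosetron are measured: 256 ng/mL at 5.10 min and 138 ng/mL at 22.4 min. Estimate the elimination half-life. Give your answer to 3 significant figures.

k = ln(C₁/C₂) / (t₂ − t₁) = ln(256/138) / (22.4 − 5.10)
  = 0.6179 / 17.30 = 0.03572 min⁻¹
t½ = ln 2 / k = ln 2 / 0.03572 ≈ 19.4 minutes

19.4 minutes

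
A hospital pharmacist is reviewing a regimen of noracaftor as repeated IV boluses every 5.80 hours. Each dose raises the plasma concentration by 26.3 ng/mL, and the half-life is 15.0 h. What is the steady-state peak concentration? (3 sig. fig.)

k = ln 2 / 15.0 = 0.04621 h⁻¹
Fraction remaining after one interval: e^(−kτ) = e^(−0.04621 × 5.80) = 0.7649
R = 1 / (1 − 0.7649) = 4.253
Css,max = 26.3 × 4.253 ≈ 112 ng/mL

112 ng/mL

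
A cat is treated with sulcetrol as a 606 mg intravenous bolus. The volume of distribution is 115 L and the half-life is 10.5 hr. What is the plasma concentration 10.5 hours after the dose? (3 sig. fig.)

2.63 µg/mL

C₀ = dose / V = 606 / 115 = 5.270 µg/mL
k = ln 2 / 10.5 = 0.06601 hr⁻¹
C(t) = C₀ e^(−kt) = 5.270 × e^(−0.06601 × 10.5) = 5.270 × e^(−0.6931) = 5.270 × 0.5000 ≈ 2.63 µg/mL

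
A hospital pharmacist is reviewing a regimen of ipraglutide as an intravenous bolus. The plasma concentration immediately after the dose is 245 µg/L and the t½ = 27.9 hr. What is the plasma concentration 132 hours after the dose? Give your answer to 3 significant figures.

9.22 µg/L

k = ln 2 / 27.9 = 0.02484 hr⁻¹
132 hr is 4.731 half-lives, so C = 245 × (1/2)^4.731 = 245 × 0.03765 ≈ 9.22 µg/L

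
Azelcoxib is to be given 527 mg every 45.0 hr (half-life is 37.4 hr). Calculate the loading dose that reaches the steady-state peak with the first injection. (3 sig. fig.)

k = ln 2 / 37.4 = 0.01853 hr⁻¹
Accumulation ratio R = 1 / (1 − e^(−kτ)) = 1 / (1 − e^(−0.01853×45.0)) = 1 / (1 − 0.4343) = 1.768
Loading dose = maintenance dose × R = 527 × 1.768 ≈ 932 mg

932 mg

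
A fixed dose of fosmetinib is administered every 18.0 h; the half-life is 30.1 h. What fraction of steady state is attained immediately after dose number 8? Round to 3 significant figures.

0.964

k = ln 2 / 30.1 = 0.02303 h⁻¹
f_n = 1 − e^(−nkτ) = 1 − e^(−8 × 0.02303 × 18.0) = 1 − e^(−3.316) = 1 − 0.03630 ≈ 0.964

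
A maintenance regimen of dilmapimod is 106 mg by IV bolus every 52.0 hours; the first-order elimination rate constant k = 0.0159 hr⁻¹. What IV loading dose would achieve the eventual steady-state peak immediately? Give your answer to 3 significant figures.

Accumulation ratio R = 1 / (1 − e^(−kτ)) = 1 / (1 − e^(−0.01590×52.0)) = 1 / (1 − 0.4374) = 1.778
Loading dose = maintenance dose × R = 106 × 1.778 ≈ 188 mg

188 mg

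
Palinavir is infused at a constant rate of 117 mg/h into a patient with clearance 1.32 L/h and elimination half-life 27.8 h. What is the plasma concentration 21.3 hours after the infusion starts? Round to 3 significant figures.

36.5 mg/L

Css = rate / CL = 117 / 1.32 = 88.64 mg/L
k = ln 2 / 27.8 = 0.02493 h⁻¹
C(t) = Css (1 − e^(−kt)) = 88.64 × (1 − e^(−0.5311)) = 88.64 × 0.4120 ≈ 36.5 mg/L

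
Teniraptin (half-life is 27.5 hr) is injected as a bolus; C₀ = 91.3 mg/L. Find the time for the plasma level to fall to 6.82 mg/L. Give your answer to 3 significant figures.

k = ln 2 / 27.5 = 0.02521 hr⁻¹
C(t) = C₀ e^(−kt)  ⇒  t = ln(C₀/C) / k
t = ln(91.3/6.82) / 0.02521 = 2.594 / 0.02521 ≈ 103 hours

103 hours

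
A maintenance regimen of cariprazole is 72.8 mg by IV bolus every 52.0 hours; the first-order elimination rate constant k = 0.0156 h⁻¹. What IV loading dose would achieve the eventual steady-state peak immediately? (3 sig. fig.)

131 mg

Accumulation ratio R = 1 / (1 − e^(−kτ)) = 1 / (1 − e^(−0.01560×52.0)) = 1 / (1 − 0.4443) = 1.800
Loading dose = maintenance dose × R = 72.8 × 1.800 ≈ 131 mg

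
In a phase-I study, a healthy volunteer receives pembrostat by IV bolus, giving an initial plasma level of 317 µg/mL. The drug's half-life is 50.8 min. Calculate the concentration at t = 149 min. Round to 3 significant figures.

41.5 µg/mL

k = ln 2 / 50.8 = 0.01364 min⁻¹
C(t) = C₀ e^(−kt) = 317 × e^(−0.01364 × 149) = 317 × e^(−2.033) = 317 × 0.1309 ≈ 41.5 µg/mL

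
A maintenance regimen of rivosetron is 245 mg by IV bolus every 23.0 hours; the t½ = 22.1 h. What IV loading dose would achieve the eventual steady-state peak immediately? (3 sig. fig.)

k = ln 2 / 22.1 = 0.03136 h⁻¹
Accumulation ratio R = 1 / (1 − e^(−kτ)) = 1 / (1 − e^(−0.03136×23.0)) = 1 / (1 − 0.4861) = 1.946
Loading dose = maintenance dose × R = 245 × 1.946 ≈ 477 mg

477 mg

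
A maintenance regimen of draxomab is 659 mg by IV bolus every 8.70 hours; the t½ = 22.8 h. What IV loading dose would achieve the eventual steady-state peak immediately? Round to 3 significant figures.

2840 mg

k = ln 2 / 22.8 = 0.03040 h⁻¹
Accumulation ratio R = 1 / (1 − e^(−kτ)) = 1 / (1 − e^(−0.03040×8.70)) = 1 / (1 − 0.7676) = 4.303
Loading dose = maintenance dose × R = 659 × 4.303 ≈ 2840 mg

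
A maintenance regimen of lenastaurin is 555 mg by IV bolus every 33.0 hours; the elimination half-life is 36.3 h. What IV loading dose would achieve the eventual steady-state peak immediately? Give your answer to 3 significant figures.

1190 mg

k = ln 2 / 36.3 = 0.01909 h⁻¹
Accumulation ratio R = 1 / (1 − e^(−kτ)) = 1 / (1 − e^(−0.01909×33.0)) = 1 / (1 − 0.5325) = 2.139
Loading dose = maintenance dose × R = 555 × 2.139 ≈ 1190 mg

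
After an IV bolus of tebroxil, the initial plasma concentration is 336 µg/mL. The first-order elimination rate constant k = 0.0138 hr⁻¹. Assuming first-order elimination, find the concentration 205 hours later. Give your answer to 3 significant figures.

19.8 µg/mL

C(t) = C₀ e^(−kt) = 336 × e^(−0.01380 × 205) = 336 × e^(−2.829) = 336 × 0.05907 ≈ 19.8 µg/mL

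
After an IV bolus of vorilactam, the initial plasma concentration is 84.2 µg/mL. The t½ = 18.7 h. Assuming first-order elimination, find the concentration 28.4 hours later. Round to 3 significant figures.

29.4 µg/mL

k = ln 2 / 18.7 = 0.03707 h⁻¹
C(t) = C₀ e^(−kt) = 84.2 × e^(−0.03707 × 28.4) = 84.2 × e^(−1.053) = 84.2 × 0.3490 ≈ 29.4 µg/mL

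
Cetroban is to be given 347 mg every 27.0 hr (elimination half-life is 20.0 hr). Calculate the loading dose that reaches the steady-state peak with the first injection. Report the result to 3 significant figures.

571 mg

k = ln 2 / 20.0 = 0.03466 hr⁻¹
Accumulation ratio R = 1 / (1 − e^(−kτ)) = 1 / (1 − e^(−0.03466×27.0)) = 1 / (1 − 0.3923) = 1.646
Loading dose = maintenance dose × R = 347 × 1.646 ≈ 571 mg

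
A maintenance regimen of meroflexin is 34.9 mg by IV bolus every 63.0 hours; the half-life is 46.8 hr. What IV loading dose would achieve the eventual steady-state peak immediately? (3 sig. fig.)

k = ln 2 / 46.8 = 0.01481 hr⁻¹
Accumulation ratio R = 1 / (1 − e^(−kτ)) = 1 / (1 − e^(−0.01481×63.0)) = 1 / (1 − 0.3933) = 1.648
Loading dose = maintenance dose × R = 34.9 × 1.648 ≈ 57.5 mg

57.5 mg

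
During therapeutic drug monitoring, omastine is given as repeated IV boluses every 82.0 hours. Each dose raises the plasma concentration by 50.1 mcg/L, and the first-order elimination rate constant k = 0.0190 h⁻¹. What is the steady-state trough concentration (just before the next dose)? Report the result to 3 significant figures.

13.4 mcg/L

Fraction remaining after one interval: e^(−kτ) = e^(−0.01900 × 82.0) = 0.2106
R = 1 / (1 − 0.2106) = 1.267
Css,max = 50.1 × 1.267 = 63.46 mcg/L
Css,min = Css,max × e^(−kτ) = 63.46 × 0.2106 ≈ 13.4 mcg/L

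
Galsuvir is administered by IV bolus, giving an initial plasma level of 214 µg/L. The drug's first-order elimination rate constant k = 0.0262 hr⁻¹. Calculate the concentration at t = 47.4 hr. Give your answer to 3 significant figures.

61.8 µg/L

C(t) = C₀ e^(−kt) = 214 × e^(−0.02620 × 47.4) = 214 × e^(−1.242) = 214 × 0.2888 ≈ 61.8 µg/L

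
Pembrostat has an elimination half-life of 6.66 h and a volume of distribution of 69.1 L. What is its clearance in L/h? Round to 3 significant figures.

7.19 L/h

k = ln 2 / t½ = ln 2 / 6.66 = 0.1041 h⁻¹
CL = k · V = 0.1041 × 69.1 ≈ 7.19 L/h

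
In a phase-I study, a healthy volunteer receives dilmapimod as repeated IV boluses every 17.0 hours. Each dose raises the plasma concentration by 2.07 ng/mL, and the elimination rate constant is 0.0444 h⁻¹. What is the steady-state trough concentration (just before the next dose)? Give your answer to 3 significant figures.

Fraction remaining after one interval: e^(−kτ) = e^(−0.04440 × 17.0) = 0.4701
R = 1 / (1 − 0.4701) = 1.887
Css,max = 2.07 × 1.887 = 3.906 ng/mL
Css,min = Css,max × e^(−kτ) = 3.906 × 0.4701 ≈ 1.84 ng/mL

1.84 ng/mL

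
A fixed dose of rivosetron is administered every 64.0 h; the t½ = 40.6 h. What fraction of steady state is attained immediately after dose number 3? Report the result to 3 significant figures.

0.962

k = ln 2 / 40.6 = 0.01707 h⁻¹
f_n = 1 − e^(−nkτ) = 1 − e^(−3 × 0.01707 × 64.0) = 1 − e^(−3.278) = 1 − 0.03771 ≈ 0.962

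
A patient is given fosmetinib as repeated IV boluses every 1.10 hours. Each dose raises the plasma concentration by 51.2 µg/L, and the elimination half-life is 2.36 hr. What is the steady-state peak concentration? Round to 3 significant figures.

185 µg/L

k = ln 2 / 2.36 = 0.2937 hr⁻¹
Fraction remaining after one interval: e^(−kτ) = e^(−0.2937 × 1.10) = 0.7239
R = 1 / (1 − 0.7239) = 3.622
Css,max = 51.2 × 3.622 ≈ 185 µg/L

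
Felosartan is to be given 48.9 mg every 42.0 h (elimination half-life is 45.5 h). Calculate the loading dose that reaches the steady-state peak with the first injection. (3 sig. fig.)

103 mg

k = ln 2 / 45.5 = 0.01523 h⁻¹
Accumulation ratio R = 1 / (1 − e^(−kτ)) = 1 / (1 − e^(−0.01523×42.0)) = 1 / (1 − 0.5274) = 2.116
Loading dose = maintenance dose × R = 48.9 × 2.116 ≈ 103 mg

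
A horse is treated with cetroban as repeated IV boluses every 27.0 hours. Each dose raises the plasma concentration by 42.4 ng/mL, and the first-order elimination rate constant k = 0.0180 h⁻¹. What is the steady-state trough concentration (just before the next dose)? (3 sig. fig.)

Fraction remaining after one interval: e^(−kτ) = e^(−0.01800 × 27.0) = 0.6151
R = 1 / (1 − 0.6151) = 2.598
Css,max = 42.4 × 2.598 = 110.2 ng/mL
Css,min = Css,max × e^(−kτ) = 110.2 × 0.6151 ≈ 67.8 ng/mL

67.8 ng/mL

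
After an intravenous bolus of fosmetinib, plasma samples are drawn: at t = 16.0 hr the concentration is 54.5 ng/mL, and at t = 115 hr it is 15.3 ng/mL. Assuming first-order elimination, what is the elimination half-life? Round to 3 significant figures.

54.0 hours

k = ln(C₁/C₂) / (t₂ − t₁) = ln(54.5/15.3) / (115 − 16.0)
  = 1.270 / 99.00 = 0.01283 hr⁻¹
t½ = ln 2 / k = ln 2 / 0.01283 ≈ 54.0 hours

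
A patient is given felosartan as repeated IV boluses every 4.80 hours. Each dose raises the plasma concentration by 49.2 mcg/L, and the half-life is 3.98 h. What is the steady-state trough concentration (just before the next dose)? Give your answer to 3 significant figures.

37.6 mcg/L

k = ln 2 / 3.98 = 0.1742 h⁻¹
Fraction remaining after one interval: e^(−kτ) = e^(−0.1742 × 4.80) = 0.4335
R = 1 / (1 − 0.4335) = 1.765
Css,max = 49.2 × 1.765 = 86.84 mcg/L
Css,min = Css,max × e^(−kτ) = 86.84 × 0.4335 ≈ 37.6 mcg/L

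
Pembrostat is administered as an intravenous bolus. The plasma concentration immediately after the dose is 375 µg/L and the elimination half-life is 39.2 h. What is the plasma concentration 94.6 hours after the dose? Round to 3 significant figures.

k = ln 2 / 39.2 = 0.01768 h⁻¹
94.6 h is 2.413 half-lives, so C = 375 × (1/2)^2.413 = 375 × 0.1877 ≈ 70.4 µg/L

70.4 µg/L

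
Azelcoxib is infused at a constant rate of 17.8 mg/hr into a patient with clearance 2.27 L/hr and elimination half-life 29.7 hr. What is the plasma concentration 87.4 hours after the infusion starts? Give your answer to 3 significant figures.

Css = rate / CL = 17.8 / 2.27 = 7.841 mg/L
k = ln 2 / 29.7 = 0.02334 hr⁻¹
C(t) = Css (1 − e^(−kt)) = 7.841 × (1 − e^(−2.040)) = 7.841 × 0.8699 ≈ 6.82 mg/L

6.82 mg/L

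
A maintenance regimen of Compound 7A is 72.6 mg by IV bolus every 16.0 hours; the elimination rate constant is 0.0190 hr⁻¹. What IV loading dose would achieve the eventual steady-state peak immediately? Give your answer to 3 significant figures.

277 mg

Accumulation ratio R = 1 / (1 − e^(−kτ)) = 1 / (1 − e^(−0.01900×16.0)) = 1 / (1 − 0.7379) = 3.815
Loading dose = maintenance dose × R = 72.6 × 3.815 ≈ 277 mg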